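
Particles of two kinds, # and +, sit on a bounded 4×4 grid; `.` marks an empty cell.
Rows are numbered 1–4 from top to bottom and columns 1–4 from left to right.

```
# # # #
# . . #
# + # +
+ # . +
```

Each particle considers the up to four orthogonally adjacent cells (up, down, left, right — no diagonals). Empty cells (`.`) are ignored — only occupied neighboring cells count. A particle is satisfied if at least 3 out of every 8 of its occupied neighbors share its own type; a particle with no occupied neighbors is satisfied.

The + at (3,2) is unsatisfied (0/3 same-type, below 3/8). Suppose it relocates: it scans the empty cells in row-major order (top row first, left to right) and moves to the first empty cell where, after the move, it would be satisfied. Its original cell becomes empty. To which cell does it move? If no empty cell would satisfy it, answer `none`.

none

Vacating (3,2). Empty cells in order:
  (2,2): 0/2 same-type → still unsatisfied.
  (2,3): 0/3 same-type → still unsatisfied.
  (4,3): 1/3 same-type → still unsatisfied.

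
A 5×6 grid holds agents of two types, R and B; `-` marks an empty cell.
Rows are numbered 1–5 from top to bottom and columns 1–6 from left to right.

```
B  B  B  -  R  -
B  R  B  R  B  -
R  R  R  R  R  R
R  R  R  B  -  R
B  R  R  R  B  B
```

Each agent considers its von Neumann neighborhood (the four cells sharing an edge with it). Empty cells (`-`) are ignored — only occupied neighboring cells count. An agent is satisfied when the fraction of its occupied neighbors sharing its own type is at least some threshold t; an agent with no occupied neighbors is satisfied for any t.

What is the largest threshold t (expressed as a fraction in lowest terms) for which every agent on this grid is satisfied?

0/1

(1,1)B 2/2
(1,2)B 2/3
(1,3)B 2/2
(1,5)R 0/1
(2,1)B 1/3
(2,2)R 1/4
(2,3)B 1/4
(2,4)R 1/3
(2,5)B 0/3
(3,1)R 2/3
(3,2)R 4/4
(3,3)R 3/4
(3,4)R 3/4
(3,5)R 2/3
(3,6)R 2/2
(4,1)R 2/3
(4,2)R 4/4
(4,3)R 3/4
(4,4)B 0/3
(4,6)R 1/2
(5,1)B 0/2
(5,2)R 2/3
(5,3)R 3/3
(5,4)R 1/3
(5,5)B 1/2
(5,6)B 1/2
The smallest same-type fraction is 0/1 at (1,5), which reduces to 0/1. Any threshold above that leaves this agent unsatisfied.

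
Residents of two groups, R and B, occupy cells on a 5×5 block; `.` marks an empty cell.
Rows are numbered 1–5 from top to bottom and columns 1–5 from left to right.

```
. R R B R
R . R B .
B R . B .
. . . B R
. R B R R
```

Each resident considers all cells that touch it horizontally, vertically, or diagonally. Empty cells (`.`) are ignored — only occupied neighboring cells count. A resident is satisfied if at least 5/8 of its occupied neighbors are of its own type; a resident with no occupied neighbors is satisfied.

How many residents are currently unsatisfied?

Row 1: (1,2)R 3/3 satisfied · (1,3)R 2/4 not · (1,4)B 1/4 not · (1,5)R 0/2 not
Row 2: (2,1)R 2/3 satisfied · (2,3)R 3/6 not · (2,4)B 2/5 not
Row 3: (3,1)B 0/2 not · (3,2)R 2/3 satisfied · (3,4)B 2/4 not
Row 4: (4,4)B 2/5 not · (4,5)R 2/4 not
Row 5: (5,2)R 0/1 not · (5,3)B 1/3 not · (5,4)R 2/4 not · (5,5)R 2/3 satisfied
Unsatisfied: (1,3), (1,4), (1,5), (2,3), (2,4), (3,1), (3,4), (4,4), (4,5), (5,2), (5,3), (5,4) — 12 in total.

12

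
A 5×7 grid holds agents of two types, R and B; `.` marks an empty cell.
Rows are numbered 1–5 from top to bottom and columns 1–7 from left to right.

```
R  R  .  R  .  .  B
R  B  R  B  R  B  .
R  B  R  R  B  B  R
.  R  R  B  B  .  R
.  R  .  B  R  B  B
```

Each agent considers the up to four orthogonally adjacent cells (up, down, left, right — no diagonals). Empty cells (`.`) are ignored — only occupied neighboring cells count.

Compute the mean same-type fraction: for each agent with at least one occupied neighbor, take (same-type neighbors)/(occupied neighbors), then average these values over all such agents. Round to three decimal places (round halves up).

0.468

Row 1: (1,1)R 2/2 · (1,2)R 1/2 · (1,4)R 0/1 · (1,7)B — no occupied neighbors
Row 2: (2,1)R 2/3 · (2,2)B 1/4 · (2,3)R 1/3 · (2,4)B 0/4 · (2,5)R 0/3 · (2,6)B 1/2
Row 3: (3,1)R 1/2 · (3,2)B 1/4 · (3,3)R 3/4 · (3,4)R 1/4 · (3,5)B 2/4 · (3,6)B 2/3 · (3,7)R 1/2
Row 4: (4,2)R 2/3 · (4,3)R 2/3 · (4,4)B 2/4 · (4,5)B 2/3 · (4,7)R 1/2
Row 5: (5,2)R 1/1 · (5,4)B 1/2 · (5,5)R 0/3 · (5,6)B 1/2 · (5,7)B 1/2
Sum over 26 agents: 2/2 + 1/2 + 0/1 + 2/3 + 1/4 + 1/3 + 0/4 + 0/3 + 1/2 + 1/2 + 1/4 + 3/4 + 1/4 + 2/4 + 2/3 + 1/2 + 2/3 + 2/3 + 2/4 + 2/3 + 1/2 + 1/1 + 1/2 + 0/3 + 1/2 + 1/2 = 73/6; mean = 73/6 ÷ 26 = 73/156 = 0.467948… → 0.468.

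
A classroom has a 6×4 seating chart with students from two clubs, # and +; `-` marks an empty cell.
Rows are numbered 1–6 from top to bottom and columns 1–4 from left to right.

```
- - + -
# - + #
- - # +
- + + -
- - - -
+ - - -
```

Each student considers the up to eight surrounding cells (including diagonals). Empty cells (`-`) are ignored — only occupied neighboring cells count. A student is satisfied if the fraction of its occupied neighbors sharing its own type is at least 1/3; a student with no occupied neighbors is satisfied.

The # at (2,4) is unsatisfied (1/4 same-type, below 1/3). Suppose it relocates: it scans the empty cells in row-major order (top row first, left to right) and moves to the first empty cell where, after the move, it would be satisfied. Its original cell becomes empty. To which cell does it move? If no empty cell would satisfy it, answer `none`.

(1,1)

Vacating (2,4). Empty cells in order:
  (1,1): 1/1 same-type → satisfied — stop here.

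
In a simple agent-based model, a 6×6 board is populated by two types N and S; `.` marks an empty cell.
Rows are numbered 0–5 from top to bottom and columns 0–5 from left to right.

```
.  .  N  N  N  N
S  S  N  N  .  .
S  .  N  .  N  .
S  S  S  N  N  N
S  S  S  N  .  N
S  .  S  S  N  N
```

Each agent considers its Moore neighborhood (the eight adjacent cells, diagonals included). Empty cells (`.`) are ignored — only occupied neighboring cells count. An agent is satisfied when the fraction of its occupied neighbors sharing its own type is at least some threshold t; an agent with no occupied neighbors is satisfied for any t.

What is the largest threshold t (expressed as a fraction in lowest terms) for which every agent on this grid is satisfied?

2/5

Row 0: (0,2)N 3/4 · (0,3)N 4/4 · (0,4)N 3/3 · (0,5)N 1/1
Row 1: (1,0)S 2/2 · (1,1)S 2/5 · (1,2)N 4/5 · (1,3)N 6/6
Row 2: (2,0)S 4/4 · (2,2)N 3/6 · (2,4)N 4/4
Row 3: (3,0)S 4/4 · (3,1)S 6/7 · (3,2)S 3/6 · (3,3)N 4/6 · (3,4)N 5/5 · (3,5)N 3/3
Row 4: (4,0)S 4/4 · (4,1)S 7/7 · (4,2)S 5/7 · (4,3)N 3/7 · (4,5)N 4/4
Row 5: (5,0)S 2/2 · (5,2)S 3/4 · (5,3)S 2/4 · (5,4)N 3/4 · (5,5)N 2/2
The smallest same-type fraction is 2/5 at (1,1), which reduces to 2/5. Any threshold above that leaves this agent unsatisfied.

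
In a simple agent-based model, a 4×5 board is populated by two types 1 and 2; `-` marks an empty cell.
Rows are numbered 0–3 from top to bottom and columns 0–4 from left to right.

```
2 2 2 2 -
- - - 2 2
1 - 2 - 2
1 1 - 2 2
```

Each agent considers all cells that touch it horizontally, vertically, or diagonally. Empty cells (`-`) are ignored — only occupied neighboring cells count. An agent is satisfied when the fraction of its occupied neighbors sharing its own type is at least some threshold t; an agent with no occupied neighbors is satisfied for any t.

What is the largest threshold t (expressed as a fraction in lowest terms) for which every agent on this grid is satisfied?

2/3

Row 0: (0,0)2 1/1 · (0,1)2 2/2 · (0,2)2 3/3 · (0,3)2 3/3
Row 1: (1,3)2 5/5 · (1,4)2 3/3
Row 2: (2,0)1 2/2 · (2,2)2 2/3 · (2,4)2 4/4
Row 3: (3,0)1 2/2 · (3,1)1 2/3 · (3,3)2 3/3 · (3,4)2 2/2
The smallest same-type fraction is 2/3 at (2,2), which reduces to 2/3. Any threshold above that leaves this agent unsatisfied.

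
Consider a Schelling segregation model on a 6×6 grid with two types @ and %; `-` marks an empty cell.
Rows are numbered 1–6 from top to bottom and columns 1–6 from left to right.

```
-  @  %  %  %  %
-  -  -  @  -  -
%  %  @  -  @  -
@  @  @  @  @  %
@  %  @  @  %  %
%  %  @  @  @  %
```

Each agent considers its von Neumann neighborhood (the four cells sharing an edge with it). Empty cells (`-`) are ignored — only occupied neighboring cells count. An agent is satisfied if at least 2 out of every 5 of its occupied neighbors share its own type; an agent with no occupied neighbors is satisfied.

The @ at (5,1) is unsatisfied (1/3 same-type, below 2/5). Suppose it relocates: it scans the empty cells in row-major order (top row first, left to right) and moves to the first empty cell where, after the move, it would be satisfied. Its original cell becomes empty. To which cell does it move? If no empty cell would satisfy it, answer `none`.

(1,1)

Vacating (5,1). Empty cells in order:
  (1,1): 1/1 same-type → satisfied — stop here.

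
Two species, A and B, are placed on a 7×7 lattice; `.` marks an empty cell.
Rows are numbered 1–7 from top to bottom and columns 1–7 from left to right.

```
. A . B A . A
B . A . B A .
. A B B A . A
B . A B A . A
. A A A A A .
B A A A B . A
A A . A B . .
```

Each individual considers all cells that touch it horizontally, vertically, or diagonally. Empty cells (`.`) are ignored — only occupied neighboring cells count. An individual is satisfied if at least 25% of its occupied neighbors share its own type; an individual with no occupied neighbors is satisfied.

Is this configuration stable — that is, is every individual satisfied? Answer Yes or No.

No

Row 1: (1,2)A 1/2 satisfied · (1,4)B 1/3 satisfied · (1,5)A 1/3 satisfied · (1,7)A 1/1 satisfied
Row 2: (2,1)B 0/2 not · (2,3)A 2/5 satisfied · (2,5)B 2/5 satisfied · (2,6)A 4/5 satisfied
Row 3: (3,2)A 2/5 satisfied · (3,3)B 2/5 satisfied · (3,4)B 3/7 satisfied · (3,5)A 2/5 satisfied · (3,7)A 2/2 satisfied
Row 4: (4,1)B 0/2 not · (4,3)A 4/7 satisfied · (4,4)B 2/8 satisfied · (4,5)A 4/6 satisfied · (4,7)A 2/2 satisfied
Row 5: (5,2)A 4/6 satisfied · (5,3)A 6/7 satisfied · (5,4)A 6/8 satisfied · (5,5)A 4/6 satisfied · (5,6)A 4/5 satisfied
Row 6: (6,1)B 0/4 not · (6,2)A 5/6 satisfied · (6,3)A 7/7 satisfied · (6,4)A 5/7 satisfied · (6,5)B 1/6 not · (6,7)A 1/1 satisfied
Row 7: (7,1)A 2/3 satisfied · (7,2)A 3/4 satisfied · (7,4)A 2/4 satisfied · (7,5)B 1/3 satisfied
For instance (2,1) has only 0/2 same-type neighbors, below 1/4.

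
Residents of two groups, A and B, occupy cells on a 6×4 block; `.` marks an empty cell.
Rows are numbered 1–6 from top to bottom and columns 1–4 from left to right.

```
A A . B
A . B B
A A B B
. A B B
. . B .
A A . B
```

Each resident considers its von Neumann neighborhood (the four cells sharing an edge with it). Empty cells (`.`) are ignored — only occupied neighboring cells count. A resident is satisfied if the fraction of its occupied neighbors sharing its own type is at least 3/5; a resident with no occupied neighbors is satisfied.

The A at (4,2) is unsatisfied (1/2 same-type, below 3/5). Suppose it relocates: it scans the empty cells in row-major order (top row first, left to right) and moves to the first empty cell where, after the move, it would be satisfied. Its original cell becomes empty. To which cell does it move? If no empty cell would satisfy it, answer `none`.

Vacating (4,2). Empty cells in order:
  (1,3): 1/3 same-type → still unsatisfied.
  (2,2): 3/4 same-type → satisfied — stop here.

(2,2)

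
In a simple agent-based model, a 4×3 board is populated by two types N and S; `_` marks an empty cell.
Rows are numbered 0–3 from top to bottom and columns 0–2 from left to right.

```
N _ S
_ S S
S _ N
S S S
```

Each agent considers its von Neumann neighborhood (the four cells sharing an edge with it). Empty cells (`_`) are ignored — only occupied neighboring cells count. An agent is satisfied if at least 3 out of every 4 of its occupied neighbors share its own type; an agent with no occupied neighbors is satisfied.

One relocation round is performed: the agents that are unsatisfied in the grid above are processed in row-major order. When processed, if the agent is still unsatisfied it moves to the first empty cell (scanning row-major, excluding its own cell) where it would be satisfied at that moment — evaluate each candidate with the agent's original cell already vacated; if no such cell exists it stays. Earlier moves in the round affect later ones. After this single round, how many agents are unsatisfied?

Initially unsatisfied (in order): (1,2), (2,2), (3,2).
  (1,2) → (2,1).
  (2,2): no empty cell satisfies it; stays.
  (3,2): no empty cell satisfies it; stays.
Resulting grid:
N _ S
_ S _
S S N
S S S
Unsatisfied now: (2,2), (3,2).

2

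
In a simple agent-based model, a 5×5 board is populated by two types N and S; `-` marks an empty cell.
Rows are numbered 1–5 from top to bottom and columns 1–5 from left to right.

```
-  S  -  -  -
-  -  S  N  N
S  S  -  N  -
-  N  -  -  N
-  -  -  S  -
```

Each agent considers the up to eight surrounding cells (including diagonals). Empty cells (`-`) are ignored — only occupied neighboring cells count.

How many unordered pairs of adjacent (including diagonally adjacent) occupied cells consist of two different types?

Scan each occupied cell's neighbors to the right and below (and the two forward diagonals) so each pair is counted once.
From row 1: 0 unlike of 1 pairs (running 0/1).
From row 2: 2 unlike of 6 pairs (running 2/7).
From row 3: 2 unlike of 4 pairs (running 4/11).
From row 4: 1 unlike of 1 pairs (running 5/12).
Total adjacent occupied pairs: 12; unlike-type pairs: 5.

5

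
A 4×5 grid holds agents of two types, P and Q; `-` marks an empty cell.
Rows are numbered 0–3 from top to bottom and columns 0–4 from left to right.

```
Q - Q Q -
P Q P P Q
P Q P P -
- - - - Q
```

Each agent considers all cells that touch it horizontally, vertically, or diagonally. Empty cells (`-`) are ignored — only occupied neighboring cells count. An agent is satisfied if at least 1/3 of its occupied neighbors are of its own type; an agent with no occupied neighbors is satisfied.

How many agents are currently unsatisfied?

3

Row 0: (0,0)Q 1/2 satisfied · (0,2)Q 2/4 satisfied · (0,3)Q 2/4 satisfied
Row 1: (1,0)P 1/4 not · (1,1)Q 3/7 satisfied · (1,2)P 3/7 satisfied · (1,3)P 3/6 satisfied · (1,4)Q 1/3 satisfied
Row 2: (2,0)P 1/3 satisfied · (2,1)Q 1/5 not · (2,2)P 3/5 satisfied · (2,3)P 3/5 satisfied
Row 3: (3,4)Q 0/1 not
Unsatisfied: (1,0), (2,1), (3,4) — 3 in total.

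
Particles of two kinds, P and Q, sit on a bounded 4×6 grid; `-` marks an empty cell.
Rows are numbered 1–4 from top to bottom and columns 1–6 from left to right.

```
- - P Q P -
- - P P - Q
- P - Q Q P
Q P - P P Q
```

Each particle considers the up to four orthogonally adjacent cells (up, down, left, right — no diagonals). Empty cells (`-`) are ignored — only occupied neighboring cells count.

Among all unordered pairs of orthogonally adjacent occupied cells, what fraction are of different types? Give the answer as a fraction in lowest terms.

11/16

Scan each occupied cell's neighbors to the right and below so each pair is counted once.
From row 1: 3 unlike of 4 pairs (running 3/4).
From row 2: 2 unlike of 3 pairs (running 5/7).
From row 3: 4 unlike of 6 pairs (running 9/13).
From row 4: 2 unlike of 3 pairs (running 11/16).
Total adjacent occupied pairs: 16; unlike-type pairs: 11.
11/16 is already in lowest terms.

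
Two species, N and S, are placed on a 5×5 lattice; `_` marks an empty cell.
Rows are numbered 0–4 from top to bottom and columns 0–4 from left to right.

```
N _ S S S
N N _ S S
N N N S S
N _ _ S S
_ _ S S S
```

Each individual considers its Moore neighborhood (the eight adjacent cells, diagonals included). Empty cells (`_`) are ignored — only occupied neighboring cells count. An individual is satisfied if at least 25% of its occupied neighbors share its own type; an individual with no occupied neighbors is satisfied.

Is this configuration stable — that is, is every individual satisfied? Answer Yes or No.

Row 0: (0,0)N 2/2 ✓ · (0,2)S 2/3 ✓ · (0,3)S 4/4 ✓ · (0,4)S 3/3 ✓
Row 1: (1,0)N 4/4 ✓ · (1,1)N 5/6 ✓ · (1,3)S 6/7 ✓ · (1,4)S 5/5 ✓
Row 2: (2,0)N 4/4 ✓ · (2,1)N 5/5 ✓ · (2,2)N 2/5 ✓ · (2,3)S 5/6 ✓ · (2,4)S 5/5 ✓
Row 3: (3,0)N 2/2 ✓ · (3,3)S 6/7 ✓ · (3,4)S 5/5 ✓
Row 4: (4,2)S 2/2 ✓ · (4,3)S 4/4 ✓ · (4,4)S 3/3 ✓
All meet the threshold, so the configuration is stable.

Yes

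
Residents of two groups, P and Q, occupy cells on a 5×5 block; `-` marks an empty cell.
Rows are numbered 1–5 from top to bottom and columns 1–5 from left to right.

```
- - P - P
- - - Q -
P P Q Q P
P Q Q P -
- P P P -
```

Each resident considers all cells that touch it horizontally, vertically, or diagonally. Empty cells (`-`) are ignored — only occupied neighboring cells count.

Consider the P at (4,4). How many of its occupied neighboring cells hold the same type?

3

Occupied neighbors of (4,4): (3,3)=Q, (3,4)=Q, (3,5)=P, (4,3)=Q, (5,3)=P, (5,4)=P.
Same type (P): 3 of 6.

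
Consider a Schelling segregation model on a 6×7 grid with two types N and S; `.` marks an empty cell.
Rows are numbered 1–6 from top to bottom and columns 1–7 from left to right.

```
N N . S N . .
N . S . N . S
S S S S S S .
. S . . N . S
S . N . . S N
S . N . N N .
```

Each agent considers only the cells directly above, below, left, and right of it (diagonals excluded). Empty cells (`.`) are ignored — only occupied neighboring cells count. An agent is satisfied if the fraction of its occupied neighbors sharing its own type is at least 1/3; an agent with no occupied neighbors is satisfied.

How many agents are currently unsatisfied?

5

(1,1)N 2/2 ok
(1,2)N 1/1 ok
(1,4)S 0/1 unhappy
(1,5)N 1/2 ok
(2,1)N 1/2 ok
(2,3)S 1/1 ok
(2,5)N 1/2 ok
(2,7)S 0/0 ok
(3,1)S 1/2 ok
(3,2)S 3/3 ok
(3,3)S 3/3 ok
(3,4)S 2/2 ok
(3,5)S 2/4 ok
(3,6)S 1/1 ok
(4,2)S 1/1 ok
(4,5)N 0/1 unhappy
(4,7)S 0/1 unhappy
(5,1)S 1/1 ok
(5,3)N 1/1 ok
(5,6)S 0/2 unhappy
(5,7)N 0/2 unhappy
(6,1)S 1/1 ok
(6,3)N 1/1 ok
(6,5)N 1/1 ok
(6,6)N 1/2 ok
Unsatisfied: (1,4), (4,5), (4,7), (5,6), (5,7) — 5 in total.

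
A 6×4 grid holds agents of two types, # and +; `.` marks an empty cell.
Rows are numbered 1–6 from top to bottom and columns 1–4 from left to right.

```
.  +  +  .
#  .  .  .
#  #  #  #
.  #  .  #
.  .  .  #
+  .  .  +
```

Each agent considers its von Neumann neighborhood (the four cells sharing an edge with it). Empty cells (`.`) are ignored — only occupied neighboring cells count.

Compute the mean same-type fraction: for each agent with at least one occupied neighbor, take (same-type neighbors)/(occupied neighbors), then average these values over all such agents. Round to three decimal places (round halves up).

Row 1: (1,2)+ 1/1 · (1,3)+ 1/1
Row 2: (2,1)# 1/1
Row 3: (3,1)# 2/2 · (3,2)# 3/3 · (3,3)# 2/2 · (3,4)# 2/2
Row 4: (4,2)# 1/1 · (4,4)# 2/2
Row 5: (5,4)# 1/2
Row 6: (6,1)+ — no occupied neighbors · (6,4)+ 0/1
Sum over 11 agents: 1/1 + 1/1 + 1/1 + 2/2 + 3/3 + 2/2 + 2/2 + 1/1 + 2/2 + 1/2 + 0/1 = 19/2; mean = 19/2 ÷ 11 = 19/22 = 0.863636… → 0.864.

0.864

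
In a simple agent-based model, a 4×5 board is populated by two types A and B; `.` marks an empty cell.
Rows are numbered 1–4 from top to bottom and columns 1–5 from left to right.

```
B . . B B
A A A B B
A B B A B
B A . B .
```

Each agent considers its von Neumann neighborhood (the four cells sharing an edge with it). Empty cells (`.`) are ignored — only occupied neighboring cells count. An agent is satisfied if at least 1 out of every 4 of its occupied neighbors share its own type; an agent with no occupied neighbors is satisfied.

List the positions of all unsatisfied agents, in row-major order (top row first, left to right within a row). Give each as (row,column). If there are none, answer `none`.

(1,1), (3,4), (4,1), (4,2), (4,4)

Row 1: (1,1)B 0/1 not · (1,4)B 2/2 satisfied · (1,5)B 2/2 satisfied
Row 2: (2,1)A 2/3 satisfied · (2,2)A 2/3 satisfied · (2,3)A 1/3 satisfied · (2,4)B 2/4 satisfied · (2,5)B 3/3 satisfied
Row 3: (3,1)A 1/3 satisfied · (3,2)B 1/4 satisfied · (3,3)B 1/3 satisfied · (3,4)A 0/4 not · (3,5)B 1/2 satisfied
Row 4: (4,1)B 0/2 not · (4,2)A 0/2 not · (4,4)B 0/1 not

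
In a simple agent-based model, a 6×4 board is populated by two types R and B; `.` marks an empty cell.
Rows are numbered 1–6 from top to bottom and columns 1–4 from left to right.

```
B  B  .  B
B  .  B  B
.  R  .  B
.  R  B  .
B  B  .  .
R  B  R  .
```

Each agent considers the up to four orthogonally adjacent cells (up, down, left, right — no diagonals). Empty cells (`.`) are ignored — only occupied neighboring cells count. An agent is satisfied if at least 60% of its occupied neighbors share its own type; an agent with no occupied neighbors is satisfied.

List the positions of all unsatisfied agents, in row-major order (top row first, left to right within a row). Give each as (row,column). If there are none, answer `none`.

Row 1: (1,1)B 2/2 ✓ · (1,2)B 1/1 ✓ · (1,4)B 1/1 ✓
Row 2: (2,1)B 1/1 ✓ · (2,3)B 1/1 ✓ · (2,4)B 3/3 ✓
Row 3: (3,2)R 1/1 ✓ · (3,4)B 1/1 ✓
Row 4: (4,2)R 1/3 ✗ · (4,3)B 0/1 ✗
Row 5: (5,1)B 1/2 ✗ · (5,2)B 2/3 ✓
Row 6: (6,1)R 0/2 ✗ · (6,2)B 1/3 ✗ · (6,3)R 0/1 ✗

(4,2), (4,3), (5,1), (6,1), (6,2), (6,3)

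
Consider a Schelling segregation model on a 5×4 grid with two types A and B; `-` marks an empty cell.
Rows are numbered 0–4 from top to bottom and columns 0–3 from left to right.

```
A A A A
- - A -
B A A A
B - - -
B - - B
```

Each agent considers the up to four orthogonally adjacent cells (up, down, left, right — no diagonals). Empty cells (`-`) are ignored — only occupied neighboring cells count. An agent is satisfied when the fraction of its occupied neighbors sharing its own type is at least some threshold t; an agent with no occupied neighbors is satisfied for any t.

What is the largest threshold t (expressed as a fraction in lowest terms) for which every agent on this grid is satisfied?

1/2

Row 0: (0,0)A 1/1 · (0,1)A 2/2 · (0,2)A 3/3 · (0,3)A 1/1
Row 1: (1,2)A 2/2
Row 2: (2,0)B 1/2 · (2,1)A 1/2 · (2,2)A 3/3 · (2,3)A 1/1
Row 3: (3,0)B 2/2
Row 4: (4,0)B 1/1 · (4,3)B — no occupied neighbors
The smallest same-type fraction is 1/2 at (2,0), which reduces to 1/2. Any threshold above that leaves this agent unsatisfied.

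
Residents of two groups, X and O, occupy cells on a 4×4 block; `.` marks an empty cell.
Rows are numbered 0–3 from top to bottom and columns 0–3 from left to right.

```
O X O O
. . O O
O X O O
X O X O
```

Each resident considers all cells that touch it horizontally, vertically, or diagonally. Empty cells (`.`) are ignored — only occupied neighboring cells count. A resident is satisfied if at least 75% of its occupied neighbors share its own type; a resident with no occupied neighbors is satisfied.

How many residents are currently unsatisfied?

(0,0)O 0/1 not
(0,1)X 0/3 not
(0,2)O 3/4 satisfied
(0,3)O 3/3 satisfied
(1,2)O 5/7 not
(1,3)O 5/5 satisfied
(2,0)O 1/3 not
(2,1)X 2/6 not
(2,2)O 5/7 not
(2,3)O 4/5 satisfied
(3,0)X 1/3 not
(3,1)O 2/5 not
(3,2)X 1/5 not
(3,3)O 2/3 not
Unsatisfied: (0,0), (0,1), (1,2), (2,0), (2,1), (2,2), (3,0), (3,1), (3,2), (3,3) — 10 in total.

10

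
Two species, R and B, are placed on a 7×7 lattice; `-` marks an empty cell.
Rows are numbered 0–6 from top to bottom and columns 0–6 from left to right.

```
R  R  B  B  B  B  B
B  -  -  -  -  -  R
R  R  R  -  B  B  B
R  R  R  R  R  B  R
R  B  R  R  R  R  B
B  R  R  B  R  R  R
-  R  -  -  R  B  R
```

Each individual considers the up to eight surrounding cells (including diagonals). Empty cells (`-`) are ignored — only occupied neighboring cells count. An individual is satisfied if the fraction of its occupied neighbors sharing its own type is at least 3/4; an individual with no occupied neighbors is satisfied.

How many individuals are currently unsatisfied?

Row 0: (0,0)R 1/2 not · (0,1)R 1/3 not · (0,2)B 1/2 not · (0,3)B 2/2 satisfied · (0,4)B 2/2 satisfied · (0,5)B 2/3 not · (0,6)B 1/2 not
Row 1: (1,0)B 0/4 not · (1,6)R 0/4 not
Row 2: (2,0)R 3/4 satisfied · (2,1)R 5/6 satisfied · (2,2)R 4/4 satisfied · (2,4)B 2/4 not · (2,5)B 3/6 not · (2,6)B 2/4 not
Row 3: (3,0)R 4/5 satisfied · (3,1)R 7/8 satisfied · (3,2)R 6/7 satisfied · (3,3)R 6/7 satisfied · (3,4)R 4/7 not · (3,5)B 4/8 not · (3,6)R 1/5 not
Row 4: (4,0)R 3/5 not · (4,1)B 1/8 not · (4,2)R 6/8 satisfied · (4,3)R 7/8 satisfied · (4,4)R 6/8 satisfied · (4,5)R 6/8 satisfied · (4,6)B 1/5 not
Row 5: (5,0)B 1/4 not · (5,1)R 4/6 not · (5,2)R 4/6 not · (5,3)B 0/6 not · (5,4)R 5/7 not · (5,5)R 6/8 satisfied · (5,6)R 3/5 not
Row 6: (6,1)R 2/3 not · (6,4)R 2/4 not · (6,5)B 0/5 not · (6,6)R 2/3 not
Unsatisfied: (0,0), (0,1), (0,2), (0,5), (0,6), (1,0), (1,6), (2,4), (2,5), (2,6), (3,4), (3,5), (3,6), (4,0), (4,1), (4,6), (5,0), (5,1), (5,2), (5,3), (5,4), (5,6), (6,1), (6,4), (6,5), (6,6) — 26 in total.

26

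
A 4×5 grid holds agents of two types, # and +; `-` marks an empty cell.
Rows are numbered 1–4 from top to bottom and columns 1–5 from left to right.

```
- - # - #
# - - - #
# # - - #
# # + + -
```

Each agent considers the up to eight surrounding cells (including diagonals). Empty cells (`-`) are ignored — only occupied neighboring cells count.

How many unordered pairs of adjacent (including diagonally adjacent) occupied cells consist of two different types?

Scan each occupied cell's neighbors to the right and below (and the two forward diagonals) so each pair is counted once.
Row 1: #(1,5)–#(2,5)=  → 0/1 unlike.
Row 2: #(2,1)–#(3,1)= #(2,1)–#(3,2)= #(2,5)–#(3,5)=  → 0/3 unlike.
Row 3: #(3,1)–#(3,2)= #(3,1)–#(4,1)= #(3,1)–#(4,2)= #(3,2)–#(4,2)= #(3,2)–+(4,3)≠ #(3,2)–#(4,1)= #(3,5)–+(4,4)≠  → 2/7 unlike.
Row 4: #(4,1)–#(4,2)= #(4,2)–+(4,3)≠ +(4,3)–+(4,4)=  → 1/3 unlike.
Total adjacent occupied pairs: 14; unlike-type pairs: 3.

3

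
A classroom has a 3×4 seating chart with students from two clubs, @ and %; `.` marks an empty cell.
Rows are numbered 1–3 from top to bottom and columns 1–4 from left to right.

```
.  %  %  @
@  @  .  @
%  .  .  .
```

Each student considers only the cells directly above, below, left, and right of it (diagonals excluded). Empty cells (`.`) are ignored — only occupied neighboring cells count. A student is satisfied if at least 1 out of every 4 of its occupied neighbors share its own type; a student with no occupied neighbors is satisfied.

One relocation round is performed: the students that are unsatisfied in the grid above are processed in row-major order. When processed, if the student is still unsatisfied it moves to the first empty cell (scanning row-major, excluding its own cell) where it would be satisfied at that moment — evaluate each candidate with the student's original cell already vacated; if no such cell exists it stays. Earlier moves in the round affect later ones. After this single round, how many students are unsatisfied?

Initially unsatisfied (in order): (3,1).
  (3,1) → (1,1).
Resulting grid:
% % % @
@ @ . @
. . . .
All satisfied now.

0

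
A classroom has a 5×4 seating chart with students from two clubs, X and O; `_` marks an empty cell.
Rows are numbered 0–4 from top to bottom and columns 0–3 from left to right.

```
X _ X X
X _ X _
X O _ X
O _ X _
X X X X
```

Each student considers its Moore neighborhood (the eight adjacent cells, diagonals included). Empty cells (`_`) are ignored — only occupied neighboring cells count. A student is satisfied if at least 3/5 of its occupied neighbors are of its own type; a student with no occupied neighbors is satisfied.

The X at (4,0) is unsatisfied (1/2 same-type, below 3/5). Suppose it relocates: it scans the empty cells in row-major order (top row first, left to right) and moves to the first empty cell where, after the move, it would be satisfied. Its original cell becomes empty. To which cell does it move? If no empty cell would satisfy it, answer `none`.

(0,1)

Vacating (4,0). Empty cells in order:
  (0,1): 4/4 same-type → satisfied — stop here.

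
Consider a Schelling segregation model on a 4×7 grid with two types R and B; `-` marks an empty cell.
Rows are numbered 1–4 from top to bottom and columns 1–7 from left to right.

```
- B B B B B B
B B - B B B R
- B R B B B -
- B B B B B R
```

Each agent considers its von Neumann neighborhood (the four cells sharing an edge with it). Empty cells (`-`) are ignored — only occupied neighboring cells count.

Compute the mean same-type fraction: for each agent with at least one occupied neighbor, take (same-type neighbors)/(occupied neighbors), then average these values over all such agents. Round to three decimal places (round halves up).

(1,2)B 2/2
(1,3)B 2/2
(1,4)B 3/3
(1,5)B 3/3
(1,6)B 3/3
(1,7)B 1/2
(2,1)B 1/1
(2,2)B 3/3
(2,4)B 3/3
(2,5)B 4/4
(2,6)B 3/4
(2,7)R 0/2
(3,2)B 2/3
(3,3)R 0/3
(3,4)B 3/4
(3,5)B 4/4
(3,6)B 3/3
(4,2)B 2/2
(4,3)B 2/3
(4,4)B 3/3
(4,5)B 3/3
(4,6)B 2/3
(4,7)R 0/1
Sum over 23 agents: 2/2 + 2/2 + 3/3 + 3/3 + 3/3 + 1/2 + 1/1 + 3/3 + 3/3 + 4/4 + 3/4 + 0/2 + 2/3 + 0/3 + 3/4 + 4/4 + 3/3 + 2/2 + 2/3 + 3/3 + 3/3 + 2/3 + 0/1 = 18; mean = 18 ÷ 23 = 18/23 = 0.782608… → 0.783.

0.783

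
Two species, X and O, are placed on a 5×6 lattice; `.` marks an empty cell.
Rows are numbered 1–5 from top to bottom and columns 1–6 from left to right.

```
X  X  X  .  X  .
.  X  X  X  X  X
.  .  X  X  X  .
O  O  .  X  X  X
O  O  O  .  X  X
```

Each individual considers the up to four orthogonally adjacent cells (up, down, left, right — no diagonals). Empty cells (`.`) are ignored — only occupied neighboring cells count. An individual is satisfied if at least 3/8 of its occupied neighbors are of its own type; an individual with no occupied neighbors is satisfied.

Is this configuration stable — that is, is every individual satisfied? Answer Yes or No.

(1,1)X 1/1 ok
(1,2)X 3/3 ok
(1,3)X 2/2 ok
(1,5)X 1/1 ok
(2,2)X 2/2 ok
(2,3)X 4/4 ok
(2,4)X 3/3 ok
(2,5)X 4/4 ok
(2,6)X 1/1 ok
(3,3)X 2/2 ok
(3,4)X 4/4 ok
(3,5)X 3/3 ok
(4,1)O 2/2 ok
(4,2)O 2/2 ok
(4,4)X 2/2 ok
(4,5)X 4/4 ok
(4,6)X 2/2 ok
(5,1)O 2/2 ok
(5,2)O 3/3 ok
(5,3)O 1/1 ok
(5,5)X 2/2 ok
(5,6)X 2/2 ok
All meet the threshold, so the configuration is stable.

Yes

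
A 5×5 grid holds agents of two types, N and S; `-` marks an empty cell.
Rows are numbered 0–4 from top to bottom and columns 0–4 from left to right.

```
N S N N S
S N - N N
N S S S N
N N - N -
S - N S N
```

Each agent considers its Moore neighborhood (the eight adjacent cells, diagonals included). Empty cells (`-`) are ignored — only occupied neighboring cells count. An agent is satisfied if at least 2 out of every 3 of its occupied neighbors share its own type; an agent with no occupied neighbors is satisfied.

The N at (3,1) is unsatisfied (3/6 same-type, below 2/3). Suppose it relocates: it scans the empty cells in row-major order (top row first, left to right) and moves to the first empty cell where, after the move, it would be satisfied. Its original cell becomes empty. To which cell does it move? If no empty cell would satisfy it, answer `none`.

(4,1)

Vacating (3,1). Empty cells in order:
  (1,2): 4/8 same-type → still unsatisfied.
  (3,2): 2/6 same-type → still unsatisfied.
  (3,4): 3/5 same-type → still unsatisfied.
  (4,1): 2/3 same-type → satisfied — stop here.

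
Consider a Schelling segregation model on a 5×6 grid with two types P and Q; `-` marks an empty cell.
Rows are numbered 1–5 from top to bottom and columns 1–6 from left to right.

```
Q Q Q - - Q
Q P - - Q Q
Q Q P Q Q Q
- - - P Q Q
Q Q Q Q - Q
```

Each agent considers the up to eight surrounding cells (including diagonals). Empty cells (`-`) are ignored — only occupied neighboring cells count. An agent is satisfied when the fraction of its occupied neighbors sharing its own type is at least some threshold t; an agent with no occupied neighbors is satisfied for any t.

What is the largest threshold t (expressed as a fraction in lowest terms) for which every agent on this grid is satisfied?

1/7

(1,1)Q 2/3
(1,2)Q 3/4
(1,3)Q 1/2
(1,6)Q 2/2
(2,1)Q 4/5
(2,2)P 1/7
(2,5)Q 5/5
(2,6)Q 4/4
(3,1)Q 2/3
(3,2)Q 2/4
(3,3)P 2/4
(3,4)Q 3/5
(3,5)Q 6/7
(3,6)Q 5/5
(4,4)P 1/6
(4,5)Q 6/7
(4,6)Q 4/4
(5,1)Q 1/1
(5,2)Q 2/2
(5,3)Q 2/3
(5,4)Q 2/3
(5,6)Q 2/2
The smallest same-type fraction is 1/7 at (2,2), which reduces to 1/7. Any threshold above that leaves this agent unsatisfied.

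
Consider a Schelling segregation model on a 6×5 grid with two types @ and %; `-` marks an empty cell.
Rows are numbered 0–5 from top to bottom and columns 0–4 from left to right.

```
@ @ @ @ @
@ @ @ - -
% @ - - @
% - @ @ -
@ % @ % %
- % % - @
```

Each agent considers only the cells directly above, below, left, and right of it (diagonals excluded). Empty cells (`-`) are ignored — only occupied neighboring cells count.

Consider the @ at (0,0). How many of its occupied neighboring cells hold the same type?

Occupied neighbors of (0,0): (1,0)=@, (0,1)=@.
Same type (@): 2 of 2.

2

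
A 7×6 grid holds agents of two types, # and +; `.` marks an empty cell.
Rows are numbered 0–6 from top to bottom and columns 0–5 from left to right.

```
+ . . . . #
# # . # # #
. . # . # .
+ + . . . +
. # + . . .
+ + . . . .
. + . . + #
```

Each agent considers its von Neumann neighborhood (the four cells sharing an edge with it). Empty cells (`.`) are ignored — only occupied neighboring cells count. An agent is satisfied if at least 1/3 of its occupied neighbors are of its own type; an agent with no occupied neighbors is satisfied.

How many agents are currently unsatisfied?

Row 0: (0,0)+ 0/1 ✗ · (0,5)# 1/1 ✓
Row 1: (1,0)# 1/2 ✓ · (1,1)# 1/1 ✓ · (1,3)# 1/1 ✓ · (1,4)# 3/3 ✓ · (1,5)# 2/2 ✓
Row 2: (2,2)# 0/0 ✓ · (2,4)# 1/1 ✓
Row 3: (3,0)+ 1/1 ✓ · (3,1)+ 1/2 ✓ · (3,5)+ 0/0 ✓
Row 4: (4,1)# 0/3 ✗ · (4,2)+ 0/1 ✗
Row 5: (5,0)+ 1/1 ✓ · (5,1)+ 2/3 ✓
Row 6: (6,1)+ 1/1 ✓ · (6,4)+ 0/1 ✗ · (6,5)# 0/1 ✗
Unsatisfied: (0,0), (4,1), (4,2), (6,4), (6,5) — 5 in total.

5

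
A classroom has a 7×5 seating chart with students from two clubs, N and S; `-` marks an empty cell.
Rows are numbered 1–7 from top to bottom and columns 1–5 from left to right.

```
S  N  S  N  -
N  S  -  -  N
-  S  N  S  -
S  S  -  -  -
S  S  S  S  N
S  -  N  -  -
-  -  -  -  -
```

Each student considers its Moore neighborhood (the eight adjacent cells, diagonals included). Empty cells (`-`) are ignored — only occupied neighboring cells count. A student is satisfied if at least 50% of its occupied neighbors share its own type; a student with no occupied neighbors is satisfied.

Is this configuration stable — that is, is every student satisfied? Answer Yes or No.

No

Row 1: (1,1)S 1/3 ✗ · (1,2)N 1/4 ✗ · (1,3)S 1/3 ✗ · (1,4)N 1/2 ✓
Row 2: (2,1)N 1/4 ✗ · (2,2)S 3/6 ✓ · (2,5)N 1/2 ✓
Row 3: (3,2)S 3/5 ✓ · (3,3)N 0/4 ✗ · (3,4)S 0/2 ✗
Row 4: (4,1)S 4/4 ✓ · (4,2)S 5/6 ✓
Row 5: (5,1)S 4/4 ✓ · (5,2)S 5/6 ✓ · (5,3)S 3/4 ✓ · (5,4)S 1/3 ✗ · (5,5)N 0/1 ✗
Row 6: (6,1)S 2/2 ✓ · (6,3)N 0/3 ✗
For instance (1,1) has only 1/3 same-type neighbors, below 1/2.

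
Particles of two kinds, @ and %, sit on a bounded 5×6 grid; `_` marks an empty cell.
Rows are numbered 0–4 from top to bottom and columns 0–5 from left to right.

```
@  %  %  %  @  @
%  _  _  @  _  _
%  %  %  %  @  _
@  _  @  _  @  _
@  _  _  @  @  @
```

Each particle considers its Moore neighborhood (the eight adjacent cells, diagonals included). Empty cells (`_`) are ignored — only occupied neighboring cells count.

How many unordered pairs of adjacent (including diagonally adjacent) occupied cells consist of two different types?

Scan each occupied cell's neighbors to the right and below (and the two forward diagonals) so each pair is counted once.
Row 0: @(0,0)–%(0,1)≠ @(0,0)–%(1,0)≠ %(0,1)–%(0,2)= %(0,1)–%(1,0)= %(0,2)–%(0,3)= %(0,2)–@(1,3)≠ %(0,3)–@(0,4)≠ %(0,3)–@(1,3)≠ @(0,4)–@(0,5)= @(0,4)–@(1,3)=  → 5/10 unlike.
Row 1: %(1,0)–%(2,0)= %(1,0)–%(2,1)= @(1,3)–%(2,3)≠ @(1,3)–@(2,4)= @(1,3)–%(2,2)≠  → 2/5 unlike.
Row 2: %(2,0)–%(2,1)= %(2,0)–@(3,0)≠ %(2,1)–%(2,2)= %(2,1)–@(3,2)≠ %(2,1)–@(3,0)≠ %(2,2)–%(2,3)= %(2,2)–@(3,2)≠ %(2,3)–@(2,4)≠ %(2,3)–@(3,4)≠ %(2,3)–@(3,2)≠ @(2,4)–@(3,4)=  → 7/11 unlike.
Row 3: @(3,0)–@(4,0)= @(3,2)–@(4,3)= @(3,4)–@(4,4)= @(3,4)–@(4,5)= @(3,4)–@(4,3)=  → 0/5 unlike.
Row 4: @(4,3)–@(4,4)= @(4,4)–@(4,5)=  → 0/2 unlike.
Total adjacent occupied pairs: 33; unlike-type pairs: 14.

14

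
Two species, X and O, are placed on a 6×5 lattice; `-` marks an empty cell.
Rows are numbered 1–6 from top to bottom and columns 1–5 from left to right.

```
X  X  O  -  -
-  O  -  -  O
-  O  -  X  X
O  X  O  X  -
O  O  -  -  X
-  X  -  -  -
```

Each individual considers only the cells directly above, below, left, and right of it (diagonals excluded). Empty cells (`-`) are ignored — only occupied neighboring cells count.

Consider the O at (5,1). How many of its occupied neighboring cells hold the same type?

2

Occupied neighbors of (5,1): (4,1)=O, (5,2)=O.
Same type (O): 2 of 2.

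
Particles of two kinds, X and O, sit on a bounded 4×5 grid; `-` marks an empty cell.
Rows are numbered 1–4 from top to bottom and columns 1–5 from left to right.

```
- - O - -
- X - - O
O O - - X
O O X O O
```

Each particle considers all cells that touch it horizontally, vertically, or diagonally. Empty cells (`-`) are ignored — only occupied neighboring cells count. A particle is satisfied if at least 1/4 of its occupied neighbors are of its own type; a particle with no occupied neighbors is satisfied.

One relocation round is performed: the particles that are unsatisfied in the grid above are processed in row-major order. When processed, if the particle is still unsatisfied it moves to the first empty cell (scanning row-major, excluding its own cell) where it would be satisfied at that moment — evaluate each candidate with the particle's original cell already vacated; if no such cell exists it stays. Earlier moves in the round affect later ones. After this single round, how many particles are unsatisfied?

Initially unsatisfied (in order): (1,3), (2,2), (2,5), (3,5), (4,3).
  (1,3) → (1,4).
  (2,2) → (1,1).
  (2,5): now satisfied by earlier moves; stays.
  (3,5) → (1,2).
  (4,3) → (1,3).
Resulting grid:
X X X O -
- - - - O
O O - - -
O O - O O
All satisfied now.

0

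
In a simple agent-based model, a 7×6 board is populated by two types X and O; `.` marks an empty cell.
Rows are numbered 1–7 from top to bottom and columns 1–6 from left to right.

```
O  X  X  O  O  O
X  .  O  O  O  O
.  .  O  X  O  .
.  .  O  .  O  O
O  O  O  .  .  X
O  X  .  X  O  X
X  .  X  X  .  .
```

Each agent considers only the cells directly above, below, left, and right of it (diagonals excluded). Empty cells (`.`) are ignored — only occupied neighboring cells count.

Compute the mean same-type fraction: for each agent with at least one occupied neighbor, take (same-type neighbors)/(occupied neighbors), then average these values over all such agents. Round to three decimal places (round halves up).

0.595

Row 1: (1,1)O 0/2 · (1,2)X 1/2 · (1,3)X 1/3 · (1,4)O 2/3 · (1,5)O 3/3 · (1,6)O 2/2
Row 2: (2,1)X 0/1 · (2,3)O 2/3 · (2,4)O 3/4 · (2,5)O 4/4 · (2,6)O 2/2
Row 3: (3,3)O 2/3 · (3,4)X 0/3 · (3,5)O 2/3
Row 4: (4,3)O 2/2 · (4,5)O 2/2 · (4,6)O 1/2
Row 5: (5,1)O 2/2 · (5,2)O 2/3 · (5,3)O 2/2 · (5,6)X 1/2
Row 6: (6,1)O 1/3 · (6,2)X 0/2 · (6,4)X 1/2 · (6,5)O 0/2 · (6,6)X 1/2
Row 7: (7,1)X 0/1 · (7,3)X 1/1 · (7,4)X 2/2
Sum over 29 agents: 0/2 + 1/2 + 1/3 + 2/3 + 3/3 + 2/2 + 0/1 + 2/3 + 3/4 + 4/4 + 2/2 + 2/3 + 0/3 + 2/3 + 2/2 + 2/2 + 1/2 + 2/2 + 2/3 + 2/2 + 1/2 + 1/3 + 0/2 + 1/2 + 0/2 + 1/2 + 0/1 + 1/1 + 2/2 = 69/4; mean = 69/4 ÷ 29 = 69/116 = 0.594827… → 0.595.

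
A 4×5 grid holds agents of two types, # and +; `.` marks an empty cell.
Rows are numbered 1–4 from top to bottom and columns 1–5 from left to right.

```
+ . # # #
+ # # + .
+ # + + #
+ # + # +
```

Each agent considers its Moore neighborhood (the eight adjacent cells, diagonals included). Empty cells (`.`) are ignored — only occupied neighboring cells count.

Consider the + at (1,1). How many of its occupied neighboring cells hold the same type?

Occupied neighbors of (1,1): (2,1)=+, (2,2)=#.
Same type (+): 1 of 2.

1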